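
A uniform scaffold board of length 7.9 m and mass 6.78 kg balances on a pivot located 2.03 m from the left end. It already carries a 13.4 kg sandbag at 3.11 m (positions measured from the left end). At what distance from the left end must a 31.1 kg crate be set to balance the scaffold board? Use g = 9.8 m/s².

Taking torques about the pivot (at 2.03 m from the left end):
Beam weight: 6.78 × 9.8 = 66.44 N down at 3.95 m → arm 1.92 m, τ = 66.44 × 1.92 = 127.6 N·m clockwise.
Sandbag: 13.4 × 9.8 = 131.3 N down at 3.11 m → arm 1.08 m, τ = 131.3 × 1.08 = 141.8 N·m clockwise.
Net moment of existing loads = 269.4 N·m clockwise.
The crate weighs 31.1 × 9.8 = 304.8 N and must supply an equal counterclockwise moment, so its lever arm about the pivot is 269.4 / 304.8 = 0.884 m.
That puts it at 2.03 − 0.884 = 1.15 m from the left end.

x ≈ 1.15 m from the left end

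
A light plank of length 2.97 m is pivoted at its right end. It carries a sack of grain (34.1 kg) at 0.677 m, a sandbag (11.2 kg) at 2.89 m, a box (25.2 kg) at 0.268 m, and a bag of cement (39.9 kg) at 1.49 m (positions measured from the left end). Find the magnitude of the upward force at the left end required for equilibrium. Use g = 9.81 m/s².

Sum moments about the right end (the unknown pivot reaction has zero arm there).
Sack of grain: 34.1 × 9.81 = 334.5 N down at 0.677 m → arm 2.293 m, τ = 334.5 × 2.293 = 767 N·m counterclockwise.
Sandbag: 11.2 × 9.81 = 109.9 N down at 2.89 m → arm 0.08 m, τ = 109.9 × 0.08 = 8.792 N·m counterclockwise.
Box: 25.2 × 9.81 = 247.2 N down at 0.268 m → arm 2.702 m, τ = 247.2 × 2.702 = 667.9 N·m counterclockwise.
Bag of cement: 39.9 × 9.81 = 391.4 N down at 1.49 m → arm 1.48 m, τ = 391.4 × 1.48 = 579.3 N·m counterclockwise.
Net moment of the loads = 2023 N·m counterclockwise.
The upward force F acts at the left end, arm 2.97 m, giving F × 2.97 clockwise.
For rotational equilibrium, F × 2.97 = 2023, so F = 2023 / 2.97 = 681 N.

F ≈ 681 N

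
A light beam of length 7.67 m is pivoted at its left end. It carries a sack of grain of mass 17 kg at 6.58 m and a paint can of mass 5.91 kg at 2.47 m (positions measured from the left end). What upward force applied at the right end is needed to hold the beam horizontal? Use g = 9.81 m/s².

Sum moments about the left end (the unknown pivot reaction has zero arm there).
Sack of grain: 17 × 9.81 = 166.8 N down at 6.58 m → arm 6.58 m, τ = 166.8 × 6.58 = 1098 N·m clockwise.
Paint can: 5.91 × 9.81 = 57.98 N down at 2.47 m → arm 2.47 m, τ = 57.98 × 2.47 = 143.2 N·m clockwise.
Net moment of the loads = 1241 N·m clockwise.
The upward force F acts at the right end, arm 7.67 m, giving F × 7.67 counterclockwise.
Balancing moments: F × 7.67 = 1241, giving F = 1241 / 7.67 = 162 N.

F ≈ 162 N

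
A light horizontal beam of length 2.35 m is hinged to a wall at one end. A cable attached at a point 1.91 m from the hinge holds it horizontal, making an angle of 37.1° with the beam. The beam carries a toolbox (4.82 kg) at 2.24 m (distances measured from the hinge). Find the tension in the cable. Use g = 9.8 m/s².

About the hinge:
Toolbox: 4.82 × 9.8 = 47.24 N down at 2.24 m → arm 2.24 m, τ = 47.24 × 2.24 = 105.8 N·m clockwise.
Total clockwise load moment = 105.8 N·m.
The cable tension T acts at 1.91 m; only its component perpendicular to the beam, T sinθ, produces torque. sin 37.1° = 0.6032.
Στ = 0 ⇒ T × 1.91 × 0.6032 = 105.8 ⇒ T = 105.8 / 1.152 = 91.8 N.

T ≈ 91.8 N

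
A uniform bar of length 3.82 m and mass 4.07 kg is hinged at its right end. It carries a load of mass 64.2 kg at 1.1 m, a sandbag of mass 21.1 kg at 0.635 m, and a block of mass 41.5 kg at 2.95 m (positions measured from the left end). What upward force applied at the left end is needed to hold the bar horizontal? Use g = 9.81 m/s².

Sum moments about the right end (the unknown pivot reaction has zero arm there).
Beam weight: 4.07 × 9.81 = 39.93 N down at 1.91 m → arm 1.91 m, τ = 39.93 × 1.91 = 76.27 N·m counterclockwise.
Load: 64.2 × 9.81 = 629.8 N down at 1.1 m → arm 2.72 m, τ = 629.8 × 2.72 = 1713 N·m counterclockwise.
Sandbag: 21.1 × 9.81 = 207 N down at 0.635 m → arm 3.185 m, τ = 207 × 3.185 = 659.3 N·m counterclockwise.
Block: 41.5 × 9.81 = 407.1 N down at 2.95 m → arm 0.87 m, τ = 407.1 × 0.87 = 354.2 N·m counterclockwise.
Net moment of the loads = 2803 N·m counterclockwise.
The upward force F acts at the left end, arm 3.82 m, giving F × 3.82 clockwise.
Setting net torque to zero: F × 3.82 = 2803 → F = 2803 / 3.82 = 734 N.

F ≈ 734 N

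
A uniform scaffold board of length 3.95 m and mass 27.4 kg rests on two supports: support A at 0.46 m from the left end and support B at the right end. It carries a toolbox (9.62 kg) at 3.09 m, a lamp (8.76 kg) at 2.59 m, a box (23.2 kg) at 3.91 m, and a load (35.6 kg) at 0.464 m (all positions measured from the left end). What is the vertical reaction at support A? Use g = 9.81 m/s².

About support B:
Beam weight: 27.4 × 9.81 = 268.8 N down at 1.975 m → arm 1.975 m, τ = 268.8 × 1.975 = 530.9 N·m counterclockwise.
Toolbox: 9.62 × 9.81 = 94.37 N down at 3.09 m → arm 0.86 m, τ = 94.37 × 0.86 = 81.16 N·m counterclockwise.
Lamp: 8.76 × 9.81 = 85.94 N down at 2.59 m → arm 1.36 m, τ = 85.94 × 1.36 = 116.9 N·m counterclockwise.
Box: 23.2 × 9.81 = 227.6 N down at 3.91 m → arm 0.04 m, τ = 227.6 × 0.04 = 9.104 N·m counterclockwise.
Load: 35.6 × 9.81 = 349.2 N down at 0.464 m → arm 3.486 m, τ = 349.2 × 3.486 = 1217 N·m counterclockwise.
Net load moment about support B = 1955 N·m counterclockwise.
Reaction R at support A is upward at 0.46 m, arm 3.49 m → moment R × 3.49 clockwise.
Στ = 0 ⇒ R × 3.49 = 1955 ⇒ R = 560 N.

R_A ≈ 560 N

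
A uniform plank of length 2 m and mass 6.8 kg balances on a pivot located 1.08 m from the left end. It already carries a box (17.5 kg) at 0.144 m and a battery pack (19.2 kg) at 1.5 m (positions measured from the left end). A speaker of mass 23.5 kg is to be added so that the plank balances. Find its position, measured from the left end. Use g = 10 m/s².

About the pivot (at 1.08 m from the left end):
Beam weight: 6.8 × 10 = 68 N down at 1 m → arm 0.08 m, τ = 68 × 0.08 = 5.44 N·m counterclockwise.
Box: 17.5 × 10 = 175 N down at 0.144 m → arm 0.936 m, τ = 175 × 0.936 = 163.8 N·m counterclockwise.
Battery pack: 19.2 × 10 = 192 N down at 1.5 m → arm 0.42 m, τ = 192 × 0.42 = 80.64 N·m clockwise.
Net moment of existing loads = 88.6 N·m counterclockwise.
The speaker weighs 23.5 × 10 = 235 N and must supply an equal clockwise moment, so its lever arm about the pivot is 88.6 / 235 = 0.377 m.
That puts it at 1.08 + 0.377 = 1.46 m from the left end.

x ≈ 1.46 m from the left end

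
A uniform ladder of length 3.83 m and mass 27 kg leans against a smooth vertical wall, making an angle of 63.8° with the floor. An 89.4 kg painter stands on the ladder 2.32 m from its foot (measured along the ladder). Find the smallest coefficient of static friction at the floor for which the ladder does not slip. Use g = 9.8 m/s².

μ_min ≈ 0.286

About the foot of the ladder:
Ladder weight 27×9.8 = 264.6 N acts at 1.915 m along the ladder; its horizontal arm is 1.915·cos63.8° = 0.8455 m → τ = 223.7 N·m clockwise.
Painter: 89.4×9.8 = 876.1 N at 2.32 m → arm 1.024 m → τ = 897.1 N·m clockwise.
Wall normal N acts horizontally at the top; its moment arm is the height L sinθ = 3.83·sin63.8° = 3.436 m, counterclockwise.
For rotational equilibrium, N × 3.436 = 1121, so N = 326.3 N.
ΣFx = 0 ⇒ f = N_wall = 326.3 N. ΣFy = 0 ⇒ N_floor = 1141 N.
μ_min = f / N_floor = 326.3 / 1141 = 0.286.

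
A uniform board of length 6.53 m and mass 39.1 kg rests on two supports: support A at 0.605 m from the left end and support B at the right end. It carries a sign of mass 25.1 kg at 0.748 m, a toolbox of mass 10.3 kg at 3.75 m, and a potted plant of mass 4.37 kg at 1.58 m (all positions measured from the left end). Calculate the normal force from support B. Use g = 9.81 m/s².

R_B ≈ 239 N

Take moments about support A.
Beam weight: 39.1 × 9.81 = 383.6 N down at 3.265 m → arm 2.66 m, τ = 383.6 × 2.66 = 1020 N·m clockwise.
Sign: 25.1 × 9.81 = 246.2 N down at 0.748 m → arm 0.143 m, τ = 246.2 × 0.143 = 35.21 N·m clockwise.
Toolbox: 10.3 × 9.81 = 101 N down at 3.75 m → arm 3.145 m, τ = 101 × 3.145 = 317.6 N·m clockwise.
Potted plant: 4.37 × 9.81 = 42.87 N down at 1.58 m → arm 0.975 m, τ = 42.87 × 0.975 = 41.8 N·m clockwise.
Net load moment about support A = 1415 N·m clockwise.
Reaction R at support B is upward at 6.53 m, arm 5.925 m → moment R × 5.925 counterclockwise.
Balancing moments: R × 5.925 = 1415, giving R = 239 N.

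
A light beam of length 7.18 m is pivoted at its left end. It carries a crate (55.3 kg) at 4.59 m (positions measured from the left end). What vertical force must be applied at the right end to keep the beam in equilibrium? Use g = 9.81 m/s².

F ≈ 347 N

Choose the left end as the axis so the unknown pivot reaction has zero arm there.
Crate: 55.3 × 9.81 = 542.5 N down at 4.59 m → arm 4.59 m, τ = 542.5 × 4.59 = 2490 N·m clockwise.
Net moment of the loads = 2490 N·m clockwise.
The upward force F acts at the right end, arm 7.18 m, giving F × 7.18 counterclockwise.
Στ = 0 ⇒ F × 7.18 = 2490 ⇒ F = 2490 / 7.18 = 347 N.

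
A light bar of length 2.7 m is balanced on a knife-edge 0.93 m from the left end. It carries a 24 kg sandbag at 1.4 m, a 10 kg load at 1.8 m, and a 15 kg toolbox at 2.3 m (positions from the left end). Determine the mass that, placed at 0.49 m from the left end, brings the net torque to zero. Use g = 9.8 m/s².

m ≈ 92.1 kg

Take moments about the knife-edge (at 0.93 m from the left end).
Sandbag: 24 × 9.8 = 235.2 N down at 1.4 m → arm 0.47 m, τ = 235.2 × 0.47 = 110.5 N·m clockwise.
Load: 10 × 9.8 = 98 N down at 1.8 m → arm 0.87 m, τ = 98 × 0.87 = 85.26 N·m clockwise.
Toolbox: 15 × 9.8 = 147 N down at 2.3 m → arm 1.37 m, τ = 147 × 1.37 = 201.4 N·m clockwise.
Net moment of known loads = 397.2 N·m clockwise.
An unknown mass m at 0.49 m has arm 0.44 m; its moment is m·g·0.44 counterclockwise.
Στ = 0 ⇒ m × 9.8 × 0.44 = 397.2 ⇒ m = 397.2 / (9.8 × 0.44) = 92.1 kg.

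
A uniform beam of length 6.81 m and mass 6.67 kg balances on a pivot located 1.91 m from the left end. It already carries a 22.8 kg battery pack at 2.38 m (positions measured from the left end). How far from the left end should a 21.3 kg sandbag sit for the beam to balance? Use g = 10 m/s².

x ≈ 0.939 m from the left end

Sum moments about the pivot (at 1.91 m from the left end) (the support reaction has zero arm there).
Beam weight: 6.67 × 10 = 66.7 N down at 3.405 m → arm 1.495 m, τ = 66.7 × 1.495 = 99.72 N·m clockwise.
Battery pack: 22.8 × 10 = 228 N down at 2.38 m → arm 0.47 m, τ = 228 × 0.47 = 107.2 N·m clockwise.
Net moment of existing loads = 206.9 N·m clockwise.
The sandbag weighs 21.3 × 10 = 213 N and must supply an equal counterclockwise moment, so its lever arm about the pivot is 206.9 / 213 = 0.971 m.
That puts it at 1.91 − 0.971 = 0.939 m from the left end.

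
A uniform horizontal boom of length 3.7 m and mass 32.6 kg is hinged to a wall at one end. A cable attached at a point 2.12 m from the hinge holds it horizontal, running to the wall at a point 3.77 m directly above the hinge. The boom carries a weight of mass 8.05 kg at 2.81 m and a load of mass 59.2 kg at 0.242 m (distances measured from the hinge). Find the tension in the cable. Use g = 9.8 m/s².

Take moments about the hinge.
Beam weight: 32.6 × 9.8 = 319.5 N down at 1.85 m → arm 1.85 m, τ = 319.5 × 1.85 = 591.1 N·m clockwise.
Weight: 8.05 × 9.8 = 78.89 N down at 2.81 m → arm 2.81 m, τ = 78.89 × 2.81 = 221.7 N·m clockwise.
Load: 59.2 × 9.8 = 580.2 N down at 0.242 m → arm 0.242 m, τ = 580.2 × 0.242 = 140.4 N·m clockwise.
Total clockwise load moment = 953.2 N·m.
The cable tension T acts at 2.12 m; only its component perpendicular to the boom, T sinθ, produces torque. sinθ = h/√(h²+d²) = 3.77/√(3.77²+2.12²) = 0.8716.
Στ = 0 ⇒ T × 2.12 × 0.8716 = 953.2 ⇒ T = 953.2 / 1.848 = 516 N.

T ≈ 516 N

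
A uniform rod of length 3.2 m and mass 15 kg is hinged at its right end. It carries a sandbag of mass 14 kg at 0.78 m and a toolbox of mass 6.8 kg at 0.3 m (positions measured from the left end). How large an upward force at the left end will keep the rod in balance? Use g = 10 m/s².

Taking torques about the right end:
Beam weight: 15 × 10 = 150 N down at 1.6 m → arm 1.6 m, τ = 150 × 1.6 = 240 N·m counterclockwise.
Sandbag: 14 × 10 = 140 N down at 0.78 m → arm 2.42 m, τ = 140 × 2.42 = 338.8 N·m counterclockwise.
Toolbox: 6.8 × 10 = 68 N down at 0.3 m → arm 2.9 m, τ = 68 × 2.9 = 197.2 N·m counterclockwise.
Net moment of the loads = 776 N·m counterclockwise.
The upward force F acts at the left end, arm 3.2 m, giving F × 3.2 clockwise.
Setting net torque to zero: F × 3.2 = 776 → F = 776 / 3.2 = 242 N.

F ≈ 242 N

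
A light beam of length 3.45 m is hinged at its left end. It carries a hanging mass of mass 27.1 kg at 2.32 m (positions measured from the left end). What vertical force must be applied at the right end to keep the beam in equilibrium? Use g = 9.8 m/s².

F ≈ 179 N

Taking torques about the left end:
Hanging mass: 27.1 × 9.8 = 265.6 N down at 2.32 m → arm 2.32 m, τ = 265.6 × 2.32 = 616.2 N·m clockwise.
Net moment of the loads = 616.2 N·m clockwise.
The upward force F acts at the right end, arm 3.45 m, giving F × 3.45 counterclockwise.
For rotational equilibrium, F × 3.45 = 616.2, so F = 616.2 / 3.45 = 179 N.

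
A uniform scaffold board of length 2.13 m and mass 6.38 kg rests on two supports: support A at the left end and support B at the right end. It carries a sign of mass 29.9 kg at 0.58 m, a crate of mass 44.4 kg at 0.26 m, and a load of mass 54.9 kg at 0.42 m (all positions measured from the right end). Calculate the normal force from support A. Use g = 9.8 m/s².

R_A ≈ 270 N

About support B:
Beam weight: 6.38 × 9.8 = 62.52 N down at 1.065 m → arm 1.065 m, τ = 62.52 × 1.065 = 66.58 N·m counterclockwise.
Sign: 29.9 × 9.8 = 293 N down at 0.58 m → arm 0.58 m, τ = 293 × 0.58 = 169.9 N·m counterclockwise.
Crate: 44.4 × 9.8 = 435.1 N down at 0.26 m → arm 0.26 m, τ = 435.1 × 0.26 = 113.1 N·m counterclockwise.
Load: 54.9 × 9.8 = 538 N down at 0.42 m → arm 0.42 m, τ = 538 × 0.42 = 226 N·m counterclockwise.
Net load moment about support B = 575.6 N·m counterclockwise.
Reaction R at support A is upward at 2.13 m, arm 2.13 m → moment R × 2.13 clockwise.
For rotational equilibrium, R × 2.13 = 575.6, so R = 270 N.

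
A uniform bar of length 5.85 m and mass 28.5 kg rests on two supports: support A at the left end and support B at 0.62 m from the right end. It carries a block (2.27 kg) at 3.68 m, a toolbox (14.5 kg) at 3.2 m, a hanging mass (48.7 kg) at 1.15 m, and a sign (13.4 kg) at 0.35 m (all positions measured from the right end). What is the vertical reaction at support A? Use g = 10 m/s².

R_A ≈ 253 N

Take moments about support B.
Beam weight: 28.5 × 10 = 285 N down at 2.925 m → arm 2.305 m, τ = 285 × 2.305 = 656.9 N·m counterclockwise.
Block: 2.27 × 10 = 22.7 N down at 3.68 m → arm 3.06 m, τ = 22.7 × 3.06 = 69.46 N·m counterclockwise.
Toolbox: 14.5 × 10 = 145 N down at 3.2 m → arm 2.58 m, τ = 145 × 2.58 = 374.1 N·m counterclockwise.
Hanging mass: 48.7 × 10 = 487 N down at 1.15 m → arm 0.53 m, τ = 487 × 0.53 = 258.1 N·m counterclockwise.
Sign: 13.4 × 10 = 134 N down at 0.35 m → arm 0.27 m, τ = 134 × 0.27 = 36.18 N·m clockwise.
Net load moment about support B = 1322 N·m counterclockwise.
Reaction R at support A is upward at 5.85 m, arm 5.23 m → moment R × 5.23 clockwise.
Στ = 0 ⇒ R × 5.23 = 1322 ⇒ R = 253 N.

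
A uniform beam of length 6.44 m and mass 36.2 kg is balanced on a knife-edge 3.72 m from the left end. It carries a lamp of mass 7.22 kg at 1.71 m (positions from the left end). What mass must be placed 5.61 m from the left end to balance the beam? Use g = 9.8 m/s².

m ≈ 17.3 kg

Take moments about the knife-edge (at 3.72 m from the left end).
Beam weight: 36.2 × 9.8 = 354.8 N down at 3.22 m → arm 0.5 m, τ = 354.8 × 0.5 = 177.4 N·m counterclockwise.
Lamp: 7.22 × 9.8 = 70.76 N down at 1.71 m → arm 2.01 m, τ = 70.76 × 2.01 = 142.2 N·m counterclockwise.
Net moment of known loads = 319.6 N·m counterclockwise.
An unknown mass m at 5.61 m has arm 1.89 m; its moment is m·g·1.89 clockwise.
Balancing moments: m × 9.8 × 1.89 = 319.6, giving m = 319.6 / (9.8 × 1.89) = 17.3 kg.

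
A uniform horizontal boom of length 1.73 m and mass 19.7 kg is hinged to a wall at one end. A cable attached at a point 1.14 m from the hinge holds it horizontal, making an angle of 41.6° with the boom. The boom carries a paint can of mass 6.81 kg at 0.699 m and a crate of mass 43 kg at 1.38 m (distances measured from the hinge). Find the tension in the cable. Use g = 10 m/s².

T ≈ 1070 N

Taking torques about the hinge:
Beam weight: 19.7 × 10 = 197 N down at 0.865 m → arm 0.865 m, τ = 197 × 0.865 = 170.4 N·m clockwise.
Paint can: 6.81 × 10 = 68.1 N down at 0.699 m → arm 0.699 m, τ = 68.1 × 0.699 = 47.6 N·m clockwise.
Crate: 43 × 10 = 430 N down at 1.38 m → arm 1.38 m, τ = 430 × 1.38 = 593.4 N·m clockwise.
Total clockwise load moment = 811.4 N·m.
The cable tension T acts at 1.14 m; only its component perpendicular to the boom, T sinθ, produces torque. sin 41.6° = 0.6639.
Στ = 0 ⇒ T × 1.14 × 0.6639 = 811.4 ⇒ T = 811.4 / 0.7568 = 1070 N.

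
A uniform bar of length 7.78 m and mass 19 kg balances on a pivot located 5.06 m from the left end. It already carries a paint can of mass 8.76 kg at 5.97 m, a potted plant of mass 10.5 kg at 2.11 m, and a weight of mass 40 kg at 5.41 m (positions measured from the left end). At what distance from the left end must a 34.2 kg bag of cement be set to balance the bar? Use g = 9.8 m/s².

Taking torques about the pivot (at 5.06 m from the left end):
Beam weight: 19 × 9.8 = 186.2 N down at 3.89 m → arm 1.17 m, τ = 186.2 × 1.17 = 217.9 N·m counterclockwise.
Paint can: 8.76 × 9.8 = 85.85 N down at 5.97 m → arm 0.91 m, τ = 85.85 × 0.91 = 78.12 N·m clockwise.
Potted plant: 10.5 × 9.8 = 102.9 N down at 2.11 m → arm 2.95 m, τ = 102.9 × 2.95 = 303.6 N·m counterclockwise.
Weight: 40 × 9.8 = 392 N down at 5.41 m → arm 0.35 m, τ = 392 × 0.35 = 137.2 N·m clockwise.
Net moment of existing loads = 306.2 N·m counterclockwise.
The bag of cement weighs 34.2 × 9.8 = 335.2 N and must supply an equal clockwise moment, so its lever arm about the pivot is 306.2 / 335.2 = 0.913 m.
That puts it at 5.06 + 0.913 = 5.97 m from the left end.

x ≈ 5.97 m from the left end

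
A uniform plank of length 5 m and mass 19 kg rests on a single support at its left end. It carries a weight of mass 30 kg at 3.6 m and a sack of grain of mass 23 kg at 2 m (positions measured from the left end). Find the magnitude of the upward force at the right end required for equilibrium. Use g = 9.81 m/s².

F ≈ 395 N

Sum moments about the left end (the unknown pivot reaction has zero arm there).
Beam weight: 19 × 9.81 = 186.4 N down at 2.5 m → arm 2.5 m, τ = 186.4 × 2.5 = 466 N·m clockwise.
Weight: 30 × 9.81 = 294.3 N down at 3.6 m → arm 3.6 m, τ = 294.3 × 3.6 = 1059 N·m clockwise.
Sack of grain: 23 × 9.81 = 225.6 N down at 2 m → arm 2 m, τ = 225.6 × 2 = 451.2 N·m clockwise.
Net moment of the loads = 1976 N·m clockwise.
The upward force F acts at the right end, arm 5 m, giving F × 5 counterclockwise.
Balancing moments: F × 5 = 1976, giving F = 1976 / 5 = 395 N.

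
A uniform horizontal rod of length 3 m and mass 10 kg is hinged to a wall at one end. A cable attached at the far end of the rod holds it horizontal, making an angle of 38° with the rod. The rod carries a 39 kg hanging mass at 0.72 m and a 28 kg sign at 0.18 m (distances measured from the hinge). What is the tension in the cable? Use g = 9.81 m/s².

Taking torques about the hinge:
Beam weight: 10 × 9.81 = 98.1 N down at 1.5 m → arm 1.5 m, τ = 98.1 × 1.5 = 147.1 N·m clockwise.
Hanging mass: 39 × 9.81 = 382.6 N down at 0.72 m → arm 0.72 m, τ = 382.6 × 0.72 = 275.5 N·m clockwise.
Sign: 28 × 9.81 = 274.7 N down at 0.18 m → arm 0.18 m, τ = 274.7 × 0.18 = 49.45 N·m clockwise.
Total clockwise load moment = 472.1 N·m.
The cable tension T acts at 3 m; only its component perpendicular to the rod, T sinθ, produces torque. sin 38° = 0.6157.
Setting net torque to zero: T × 3 × 0.6157 = 472.1 → T = 472.1 / 1.847 = 256 N.

T ≈ 256 N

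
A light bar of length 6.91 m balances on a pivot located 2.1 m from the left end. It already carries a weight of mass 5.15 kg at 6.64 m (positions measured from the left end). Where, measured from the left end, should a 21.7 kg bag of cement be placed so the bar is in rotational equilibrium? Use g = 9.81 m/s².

x ≈ 1.02 m from the left end

Take moments about the pivot (at 2.1 m from the left end).
Weight: 5.15 × 9.81 = 50.52 N down at 6.64 m → arm 4.54 m, τ = 50.52 × 4.54 = 229.4 N·m clockwise.
Net moment of existing loads = 229.4 N·m clockwise.
The bag of cement weighs 21.7 × 9.81 = 212.9 N and must supply an equal counterclockwise moment, so its lever arm about the pivot is 229.4 / 212.9 = 1.08 m.
That puts it at 2.1 − 1.08 = 1.02 m from the left end.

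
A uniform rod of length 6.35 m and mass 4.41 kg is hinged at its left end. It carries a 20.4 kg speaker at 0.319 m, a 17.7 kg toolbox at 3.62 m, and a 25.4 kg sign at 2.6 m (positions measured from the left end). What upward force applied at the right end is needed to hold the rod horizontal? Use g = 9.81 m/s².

F ≈ 233 N

About the left end:
Beam weight: 4.41 × 9.81 = 43.26 N down at 3.175 m → arm 3.175 m, τ = 43.26 × 3.175 = 137.4 N·m clockwise.
Speaker: 20.4 × 9.81 = 200.1 N down at 0.319 m → arm 0.319 m, τ = 200.1 × 0.319 = 63.83 N·m clockwise.
Toolbox: 17.7 × 9.81 = 173.6 N down at 3.62 m → arm 3.62 m, τ = 173.6 × 3.62 = 628.4 N·m clockwise.
Sign: 25.4 × 9.81 = 249.2 N down at 2.6 m → arm 2.6 m, τ = 249.2 × 2.6 = 647.9 N·m clockwise.
Net moment of the loads = 1478 N·m clockwise.
The upward force F acts at the right end, arm 6.35 m, giving F × 6.35 counterclockwise.
Balancing moments: F × 6.35 = 1478, giving F = 1478 / 6.35 = 233 N.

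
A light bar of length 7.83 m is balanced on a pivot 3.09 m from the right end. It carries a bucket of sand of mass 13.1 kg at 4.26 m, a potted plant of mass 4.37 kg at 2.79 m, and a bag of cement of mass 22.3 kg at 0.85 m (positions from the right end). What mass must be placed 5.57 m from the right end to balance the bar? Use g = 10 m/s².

Choose the pivot (at 3.09 m from the right end) as the axis so the support reaction has zero arm there.
Bucket of sand: 13.1 × 10 = 131 N down at 4.26 m → arm 1.17 m, τ = 131 × 1.17 = 153.3 N·m counterclockwise.
Potted plant: 4.37 × 10 = 43.7 N down at 2.79 m → arm 0.3 m, τ = 43.7 × 0.3 = 13.11 N·m clockwise.
Bag of cement: 22.3 × 10 = 223 N down at 0.85 m → arm 2.24 m, τ = 223 × 2.24 = 499.5 N·m clockwise.
Net moment of known loads = 359.3 N·m clockwise.
An unknown mass m at 5.57 m has arm 2.48 m; its moment is m·g·2.48 counterclockwise.
For rotational equilibrium, m × 10 × 2.48 = 359.3, so m = 359.3 / (10 × 2.48) = 14.5 kg.

m ≈ 14.5 kg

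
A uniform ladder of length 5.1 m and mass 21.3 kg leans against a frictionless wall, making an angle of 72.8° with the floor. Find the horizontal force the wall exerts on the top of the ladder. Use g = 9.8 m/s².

N_wall ≈ 32.3 N

Sum moments about the foot of the ladder (the floor normal and friction both act there and drop out).
Ladder weight 21.3×9.8 = 208.7 N acts at 2.55 m along the ladder; its horizontal arm is 2.55·cos72.8° = 0.7541 m → τ = 157.4 N·m clockwise.
Wall normal N acts horizontally at the top; its moment arm is the height L sinθ = 5.1·sin72.8° = 4.872 m, counterclockwise.
Στ = 0 ⇒ N × 4.872 = 157.4 ⇒ N = 32.3 N.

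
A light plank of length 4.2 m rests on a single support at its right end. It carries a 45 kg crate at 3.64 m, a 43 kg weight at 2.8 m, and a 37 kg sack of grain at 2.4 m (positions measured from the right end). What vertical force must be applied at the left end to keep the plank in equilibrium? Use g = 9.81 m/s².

F ≈ 871 N

About the right end:
Crate: 45 × 9.81 = 441.5 N down at 3.64 m → arm 3.64 m, τ = 441.5 × 3.64 = 1607 N·m counterclockwise.
Weight: 43 × 9.81 = 421.8 N down at 2.8 m → arm 2.8 m, τ = 421.8 × 2.8 = 1181 N·m counterclockwise.
Sack of grain: 37 × 9.81 = 363 N down at 2.4 m → arm 2.4 m, τ = 363 × 2.4 = 871.2 N·m counterclockwise.
Net moment of the loads = 3659 N·m counterclockwise.
The upward force F acts at the left end, arm 4.2 m, giving F × 4.2 clockwise.
For rotational equilibrium, F × 4.2 = 3659, so F = 3659 / 4.2 = 871 N.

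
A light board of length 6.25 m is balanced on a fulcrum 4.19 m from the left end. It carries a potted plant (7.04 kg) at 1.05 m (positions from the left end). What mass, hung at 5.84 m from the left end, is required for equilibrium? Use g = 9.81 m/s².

m ≈ 13.4 kg

Taking torques about the fulcrum (at 4.19 m from the left end):
Potted plant: 7.04 × 9.81 = 69.06 N down at 1.05 m → arm 3.14 m, τ = 69.06 × 3.14 = 216.8 N·m counterclockwise.
Net moment of known loads = 216.8 N·m counterclockwise.
An unknown mass m at 5.84 m has arm 1.65 m; its moment is m·g·1.65 clockwise.
Balancing moments: m × 9.81 × 1.65 = 216.8, giving m = 216.8 / (9.81 × 1.65) = 13.4 kg.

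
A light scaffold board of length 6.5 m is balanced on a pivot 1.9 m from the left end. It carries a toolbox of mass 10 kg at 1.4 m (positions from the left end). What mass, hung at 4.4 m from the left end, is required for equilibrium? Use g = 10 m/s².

About the pivot (at 1.9 m from the left end):
Toolbox: 10 × 10 = 100 N down at 1.4 m → arm 0.5 m, τ = 100 × 0.5 = 50 N·m counterclockwise.
Net moment of known loads = 50 N·m counterclockwise.
An unknown mass m at 4.4 m has arm 2.5 m; its moment is m·g·2.5 clockwise.
Balancing moments: m × 10 × 2.5 = 50, giving m = 50 / (10 × 2.5) = 2 kg.

m ≈ 2 kg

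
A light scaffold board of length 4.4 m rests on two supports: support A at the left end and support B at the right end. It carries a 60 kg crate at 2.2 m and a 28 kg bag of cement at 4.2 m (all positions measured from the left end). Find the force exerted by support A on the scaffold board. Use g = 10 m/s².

R_A ≈ 313 N

Sum moments about support B (its reaction then has zero moment arm).
Crate: 60 × 10 = 600 N down at 2.2 m → arm 2.2 m, τ = 600 × 2.2 = 1320 N·m counterclockwise.
Bag of cement: 28 × 10 = 280 N down at 4.2 m → arm 0.2 m, τ = 280 × 0.2 = 56 N·m counterclockwise.
Net load moment about support B = 1376 N·m counterclockwise.
Reaction R at support A is upward at 0 m, arm 4.4 m → moment R × 4.4 clockwise.
Setting net torque to zero: R × 4.4 = 1376 → R = 313 N.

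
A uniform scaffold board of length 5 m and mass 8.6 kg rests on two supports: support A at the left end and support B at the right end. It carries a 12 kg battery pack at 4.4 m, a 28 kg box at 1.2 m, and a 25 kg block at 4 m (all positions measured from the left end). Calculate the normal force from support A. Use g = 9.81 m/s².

R_A ≈ 314 N

Take moments about support B.
Beam weight: 8.6 × 9.81 = 84.37 N down at 2.5 m → arm 2.5 m, τ = 84.37 × 2.5 = 210.9 N·m counterclockwise.
Battery pack: 12 × 9.81 = 117.7 N down at 4.4 m → arm 0.6 m, τ = 117.7 × 0.6 = 70.62 N·m counterclockwise.
Box: 28 × 9.81 = 274.7 N down at 1.2 m → arm 3.8 m, τ = 274.7 × 3.8 = 1044 N·m counterclockwise.
Block: 25 × 9.81 = 245.2 N down at 4 m → arm 1 m, τ = 245.2 × 1 = 245.2 N·m counterclockwise.
Net load moment about support B = 1571 N·m counterclockwise.
Reaction R at support A is upward at 0 m, arm 5 m → moment R × 5 clockwise.
Balancing moments: R × 5 = 1571, giving R = 314 N.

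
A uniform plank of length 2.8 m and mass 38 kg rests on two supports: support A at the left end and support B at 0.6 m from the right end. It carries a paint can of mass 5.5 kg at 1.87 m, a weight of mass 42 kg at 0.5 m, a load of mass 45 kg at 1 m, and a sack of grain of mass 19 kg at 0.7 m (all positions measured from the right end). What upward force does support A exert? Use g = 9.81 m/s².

Choose support B as the axis so its reaction then has zero moment arm.
Beam weight: 38 × 9.81 = 372.8 N down at 1.4 m → arm 0.8 m, τ = 372.8 × 0.8 = 298.2 N·m counterclockwise.
Paint can: 5.5 × 9.81 = 53.96 N down at 1.87 m → arm 1.27 m, τ = 53.96 × 1.27 = 68.53 N·m counterclockwise.
Weight: 42 × 9.81 = 412 N down at 0.5 m → arm 0.1 m, τ = 412 × 0.1 = 41.2 N·m clockwise.
Load: 45 × 9.81 = 441.5 N down at 1 m → arm 0.4 m, τ = 441.5 × 0.4 = 176.6 N·m counterclockwise.
Sack of grain: 19 × 9.81 = 186.4 N down at 0.7 m → arm 0.1 m, τ = 186.4 × 0.1 = 18.64 N·m counterclockwise.
Net load moment about support B = 520.8 N·m counterclockwise.
Reaction R at support A is upward at 2.8 m, arm 2.2 m → moment R × 2.2 clockwise.
Balancing moments: R × 2.2 = 520.8, giving R = 237 N.

R_A ≈ 237 N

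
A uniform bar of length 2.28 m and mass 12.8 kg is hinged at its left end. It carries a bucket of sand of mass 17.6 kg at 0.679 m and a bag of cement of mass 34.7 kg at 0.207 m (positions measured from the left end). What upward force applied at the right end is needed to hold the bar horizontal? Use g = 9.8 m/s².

Choose the left end as the axis so the unknown pivot reaction has zero arm there.
Beam weight: 12.8 × 9.8 = 125.4 N down at 1.14 m → arm 1.14 m, τ = 125.4 × 1.14 = 143 N·m clockwise.
Bucket of sand: 17.6 × 9.8 = 172.5 N down at 0.679 m → arm 0.679 m, τ = 172.5 × 0.679 = 117.1 N·m clockwise.
Bag of cement: 34.7 × 9.8 = 340.1 N down at 0.207 m → arm 0.207 m, τ = 340.1 × 0.207 = 70.4 N·m clockwise.
Net moment of the loads = 330.5 N·m clockwise.
The upward force F acts at the right end, arm 2.28 m, giving F × 2.28 counterclockwise.
For rotational equilibrium, F × 2.28 = 330.5, so F = 330.5 / 2.28 = 145 N.

F ≈ 145 N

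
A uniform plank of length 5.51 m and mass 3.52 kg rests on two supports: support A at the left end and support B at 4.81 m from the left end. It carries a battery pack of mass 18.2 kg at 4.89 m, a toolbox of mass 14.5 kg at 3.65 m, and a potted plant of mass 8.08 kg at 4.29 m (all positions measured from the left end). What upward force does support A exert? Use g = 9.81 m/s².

Taking torques about support B:
Beam weight: 3.52 × 9.81 = 34.53 N down at 2.755 m → arm 2.055 m, τ = 34.53 × 2.055 = 70.96 N·m counterclockwise.
Battery pack: 18.2 × 9.81 = 178.5 N down at 4.89 m → arm 0.08 m, τ = 178.5 × 0.08 = 14.28 N·m clockwise.
Toolbox: 14.5 × 9.81 = 142.2 N down at 3.65 m → arm 1.16 m, τ = 142.2 × 1.16 = 165 N·m counterclockwise.
Potted plant: 8.08 × 9.81 = 79.26 N down at 4.29 m → arm 0.52 m, τ = 79.26 × 0.52 = 41.22 N·m counterclockwise.
Net load moment about support B = 262.9 N·m counterclockwise.
Reaction R at support A is upward at 0 m, arm 4.81 m → moment R × 4.81 clockwise.
Setting net torque to zero: R × 4.81 = 262.9 → R = 54.7 N.

R_A ≈ 54.7 N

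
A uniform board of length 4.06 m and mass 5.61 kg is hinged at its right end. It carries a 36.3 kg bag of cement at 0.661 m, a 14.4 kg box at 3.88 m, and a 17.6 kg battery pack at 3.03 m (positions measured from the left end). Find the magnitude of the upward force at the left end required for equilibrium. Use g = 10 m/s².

Choose the right end as the axis so the unknown pivot reaction has zero arm there.
Beam weight: 5.61 × 10 = 56.1 N down at 2.03 m → arm 2.03 m, τ = 56.1 × 2.03 = 113.9 N·m counterclockwise.
Bag of cement: 36.3 × 10 = 363 N down at 0.661 m → arm 3.399 m, τ = 363 × 3.399 = 1234 N·m counterclockwise.
Box: 14.4 × 10 = 144 N down at 3.88 m → arm 0.18 m, τ = 144 × 0.18 = 25.92 N·m counterclockwise.
Battery pack: 17.6 × 10 = 176 N down at 3.03 m → arm 1.03 m, τ = 176 × 1.03 = 181.3 N·m counterclockwise.
Net moment of the loads = 1555 N·m counterclockwise.
The upward force F acts at the left end, arm 4.06 m, giving F × 4.06 clockwise.
Setting net torque to zero: F × 4.06 = 1555 → F = 1555 / 4.06 = 383 N.

F ≈ 383 N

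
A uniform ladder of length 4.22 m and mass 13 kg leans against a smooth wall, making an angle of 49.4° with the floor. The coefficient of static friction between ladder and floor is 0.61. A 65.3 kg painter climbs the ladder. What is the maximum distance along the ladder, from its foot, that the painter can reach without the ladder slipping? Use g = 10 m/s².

d ≈ 3.18 m

Sum moments about the foot of the ladder (the floor normal and friction both act there and drop out).
Ladder weight 13×10 = 130 N acts at 2.11 m along the ladder; its horizontal arm is 2.11·cos49.4° = 1.373 m → τ = 178.5 N·m clockwise.
Painter weight 65.3×10 = 653 N at distance d → arm d·cos49.4° → τ = 653·d·0.6508 clockwise.
Wall normal N at the top has arm L sinθ = 3.204 m counterclockwise, so Στ = 0 gives N·3.204 = 178.5 + 425·d.
ΣFy = 0 ⇒ N_floor = 783 N, so the maximum friction is μ_s·N_floor = 0.61×783 = 477.6 N. ΣFx = 0 ⇒ N_wall = f, so at the slipping point N = 477.6 N.
Substituting: 477.6×3.204 = 178.5 + 425·d ⇒ d = (1530 − 178.5) / 425 = 3.18 m.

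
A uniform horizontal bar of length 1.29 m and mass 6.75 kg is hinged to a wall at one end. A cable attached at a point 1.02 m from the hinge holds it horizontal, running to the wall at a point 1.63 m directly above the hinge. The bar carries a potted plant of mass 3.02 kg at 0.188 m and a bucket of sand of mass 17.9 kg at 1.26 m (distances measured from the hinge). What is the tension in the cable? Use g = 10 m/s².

Taking torques about the hinge:
Beam weight: 6.75 × 10 = 67.5 N down at 0.645 m → arm 0.645 m, τ = 67.5 × 0.645 = 43.54 N·m clockwise.
Potted plant: 3.02 × 10 = 30.2 N down at 0.188 m → arm 0.188 m, τ = 30.2 × 0.188 = 5.678 N·m clockwise.
Bucket of sand: 17.9 × 10 = 179 N down at 1.26 m → arm 1.26 m, τ = 179 × 1.26 = 225.5 N·m clockwise.
Total clockwise load moment = 274.7 N·m.
The cable tension T acts at 1.02 m; only its component perpendicular to the bar, T sinθ, produces torque. sinθ = h/√(h²+d²) = 1.63/√(1.63²+1.02²) = 0.8477.
Balancing moments: T × 1.02 × 0.8477 = 274.7, giving T = 274.7 / 0.8647 = 318 N.

T ≈ 318 N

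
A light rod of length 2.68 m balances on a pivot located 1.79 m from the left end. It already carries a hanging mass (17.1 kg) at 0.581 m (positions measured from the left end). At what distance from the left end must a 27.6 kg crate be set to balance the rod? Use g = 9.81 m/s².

x ≈ 2.54 m from the left end

Sum moments about the pivot (at 1.79 m from the left end) (the support reaction has zero arm there).
Hanging mass: 17.1 × 9.81 = 167.8 N down at 0.581 m → arm 1.209 m, τ = 167.8 × 1.209 = 202.9 N·m counterclockwise.
Net moment of existing loads = 202.9 N·m counterclockwise.
The crate weighs 27.6 × 9.81 = 270.8 N and must supply an equal clockwise moment, so its lever arm about the pivot is 202.9 / 270.8 = 0.749 m.
That puts it at 1.79 + 0.749 = 2.54 m from the left end.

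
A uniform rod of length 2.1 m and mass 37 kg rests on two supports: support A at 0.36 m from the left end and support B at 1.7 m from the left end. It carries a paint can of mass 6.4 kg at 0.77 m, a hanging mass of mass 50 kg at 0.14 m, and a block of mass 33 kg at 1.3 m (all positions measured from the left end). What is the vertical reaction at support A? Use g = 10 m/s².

R_A ≈ 904 N

About support B:
Beam weight: 37 × 10 = 370 N down at 1.05 m → arm 0.65 m, τ = 370 × 0.65 = 240.5 N·m counterclockwise.
Paint can: 6.4 × 10 = 64 N down at 0.77 m → arm 0.93 m, τ = 64 × 0.93 = 59.52 N·m counterclockwise.
Hanging mass: 50 × 10 = 500 N down at 0.14 m → arm 1.56 m, τ = 500 × 1.56 = 780 N·m counterclockwise.
Block: 33 × 10 = 330 N down at 1.3 m → arm 0.4 m, τ = 330 × 0.4 = 132 N·m counterclockwise.
Net load moment about support B = 1212 N·m counterclockwise.
Reaction R at support A is upward at 0.36 m, arm 1.34 m → moment R × 1.34 clockwise.
Στ = 0 ⇒ R × 1.34 = 1212 ⇒ R = 904 N.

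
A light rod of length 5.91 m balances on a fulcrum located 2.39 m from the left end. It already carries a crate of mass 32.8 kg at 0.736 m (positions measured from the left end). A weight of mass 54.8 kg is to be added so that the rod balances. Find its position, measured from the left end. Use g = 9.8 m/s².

Take moments about the fulcrum (at 2.39 m from the left end).
Crate: 32.8 × 9.8 = 321.4 N down at 0.736 m → arm 1.654 m, τ = 321.4 × 1.654 = 531.6 N·m counterclockwise.
Net moment of existing loads = 531.6 N·m counterclockwise.
The weight weighs 54.8 × 9.8 = 537 N and must supply an equal clockwise moment, so its lever arm about the fulcrum is 531.6 / 537 = 0.99 m.
That puts it at 2.39 + 0.99 = 3.38 m from the left end.

x ≈ 3.38 m from the left end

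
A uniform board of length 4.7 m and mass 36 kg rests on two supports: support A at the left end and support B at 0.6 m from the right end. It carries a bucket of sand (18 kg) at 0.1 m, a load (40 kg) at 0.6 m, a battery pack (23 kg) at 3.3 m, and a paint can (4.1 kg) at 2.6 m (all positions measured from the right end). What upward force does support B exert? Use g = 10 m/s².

R_B ≈ 908 N

Take moments about support A.
Beam weight: 36 × 10 = 360 N down at 2.35 m → arm 2.35 m, τ = 360 × 2.35 = 846 N·m clockwise.
Bucket of sand: 18 × 10 = 180 N down at 0.1 m → arm 4.6 m, τ = 180 × 4.6 = 828 N·m clockwise.
Load: 40 × 10 = 400 N down at 0.6 m → arm 4.1 m, τ = 400 × 4.1 = 1640 N·m clockwise.
Battery pack: 23 × 10 = 230 N down at 3.3 m → arm 1.4 m, τ = 230 × 1.4 = 322 N·m clockwise.
Paint can: 4.1 × 10 = 41 N down at 2.6 m → arm 2.1 m, τ = 41 × 2.1 = 86.1 N·m clockwise.
Net load moment about support A = 3722 N·m clockwise.
Reaction R at support B is upward at 0.6 m, arm 4.1 m → moment R × 4.1 counterclockwise.
Balancing moments: R × 4.1 = 3722, giving R = 908 N.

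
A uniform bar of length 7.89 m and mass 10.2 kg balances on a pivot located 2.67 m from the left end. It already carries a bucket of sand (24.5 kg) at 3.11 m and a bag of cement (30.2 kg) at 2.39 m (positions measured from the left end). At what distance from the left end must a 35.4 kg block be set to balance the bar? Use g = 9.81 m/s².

x ≈ 2.24 m from the left end

Take moments about the pivot (at 2.67 m from the left end).
Beam weight: 10.2 × 9.81 = 100.1 N down at 3.945 m → arm 1.275 m, τ = 100.1 × 1.275 = 127.6 N·m clockwise.
Bucket of sand: 24.5 × 9.81 = 240.3 N down at 3.11 m → arm 0.44 m, τ = 240.3 × 0.44 = 105.7 N·m clockwise.
Bag of cement: 30.2 × 9.81 = 296.3 N down at 2.39 m → arm 0.28 m, τ = 296.3 × 0.28 = 82.96 N·m counterclockwise.
Net moment of existing loads = 150.3 N·m clockwise.
The block weighs 35.4 × 9.81 = 347.3 N and must supply an equal counterclockwise moment, so its lever arm about the pivot is 150.3 / 347.3 = 0.433 m.
That puts it at 2.67 − 0.433 = 2.24 m from the left end.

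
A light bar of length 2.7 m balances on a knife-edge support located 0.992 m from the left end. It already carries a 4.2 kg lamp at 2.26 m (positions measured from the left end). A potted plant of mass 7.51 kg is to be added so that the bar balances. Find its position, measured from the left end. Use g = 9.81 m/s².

x ≈ 0.283 m from the left end

Choose the knife-edge support (at 0.992 m from the left end) as the axis so the support reaction has zero arm there.
Lamp: 4.2 × 9.81 = 41.2 N down at 2.26 m → arm 1.268 m, τ = 41.2 × 1.268 = 52.24 N·m clockwise.
Net moment of existing loads = 52.24 N·m clockwise.
The potted plant weighs 7.51 × 9.81 = 73.67 N and must supply an equal counterclockwise moment, so its lever arm about the knife-edge support is 52.24 / 73.67 = 0.709 m.
That puts it at 0.992 − 0.709 = 0.283 m from the left end.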